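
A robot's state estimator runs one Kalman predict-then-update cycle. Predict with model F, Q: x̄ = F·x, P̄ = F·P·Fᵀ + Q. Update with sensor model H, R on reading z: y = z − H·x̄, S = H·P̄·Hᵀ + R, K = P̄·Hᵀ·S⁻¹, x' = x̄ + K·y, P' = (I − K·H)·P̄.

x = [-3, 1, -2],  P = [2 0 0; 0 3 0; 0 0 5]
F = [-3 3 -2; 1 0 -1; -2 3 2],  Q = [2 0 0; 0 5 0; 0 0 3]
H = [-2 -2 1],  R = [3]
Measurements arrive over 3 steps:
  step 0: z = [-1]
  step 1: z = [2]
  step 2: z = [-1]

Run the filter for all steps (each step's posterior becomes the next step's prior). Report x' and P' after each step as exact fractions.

step 0: x' = [3272/389, -1493/389, 3097/389], P' = [10934/389 -4102/389 13295/389; -4102/389 2552/389 -3238/389; 13295/389 -3238/389 20258/389]
step 1: x' = [-10296188/1003265, 3229793/1003265, -24147457/2006530], P' = [77840478/1003265 -27488943/1003265 99285291/1003265; -27488943/1003265 11988303/1003265 -31093866/1003265; 99285291/1003265 -31093866/1003265 272740329/2006530]
step 2: x' = [50945412808/14180560373, -40185672735/28361120746, 47146987554/14180560373], P' = [1010372293775/14180560373 -363216611201/14180560373 1273653330468/14180560373; -363216611201/14180560373 324977757277/28361120746 -402536713224/14180560373; 1273653330468/14180560373 -402536713224/14180560373 1741287320664/14180560373]

step 0: x̄ = F·x = [16, -1, 5]
step 0: P̄ = F·P·Fᵀ + Q = [67 4 19; 4 12 -14; 19 -14 58]
step 0: y = z − H·x̄ = [24]
step 0: S = H·P̄·Hᵀ + R = [389]
step 0: K = P̄·Hᵀ·S⁻¹ = [-123/389; -46/389; 48/389]
step 0: x' = x̄ + K·y = [3272/389, -1493/389, 3097/389]
step 0: P' = (I − K·H)·P̄ = [10934/389 -4102/389 13295/389; -4102/389 2552/389 -3238/389; 13295/389 -3238/389 20258/389]
step 1: x̄ = F·x = [-20489/389, 175/389, -4829/389]
step 1: P̄ = F·P·Fᵀ + Q = [475416/389 18417/389 42480/389; 18417/389 6547/389 -11796/389; 42480/389 -11796/389 52911/389]
step 1: y = z − H·x̄ = [-35021/389]
step 1: S = H·P̄·Hᵀ + R = [2006530/389]
step 1: K = P̄·Hᵀ·S⁻¹ = [-472593/1003265; -30862/1003265; -8457/2006530]
step 1: x' = x̄ + K·y = [-10296188/1003265, 3229793/1003265, -24147457/2006530]
step 1: P' = (I − K·H)·P̄ = [77840478/1003265 -27488943/1003265 99285291/1003265; -27488943/1003265 11988303/1003265 -31093866/1003265; 99285291/1003265 -31093866/1003265 272740329/2006530]
step 2: x̄ = F·x = [12945080/200653, 3555081/2006530, 6134298/1003265]
step 2: P̄ = F·P·Fᵀ + Q = [683059415/200653 29863791/200653 48644100/200653; 29863791/200653 41312771/2006530 -20465352/1003265; 48644100/200653 -20465352/1003265 130205688/1003265]
step 2: y = z − H·x̄ = [125868318/1003265]
step 2: S = H·P̄·Hᵀ + R = [14180560373/1003265]
step 2: K = P̄·Hᵀ·S⁻¹ = [-6886011560/14180560373; -360416033/14180560373; -315304608/14180560373]
step 2: x' = x̄ + K·y = [50945412808/14180560373, -40185672735/28361120746, 47146987554/14180560373]
step 2: P' = (I − K·H)·P̄ = [1010372293775/14180560373 -363216611201/14180560373 1273653330468/14180560373; -363216611201/14180560373 324977757277/28361120746 -402536713224/14180560373; 1273653330468/14180560373 -402536713224/14180560373 1741287320664/14180560373]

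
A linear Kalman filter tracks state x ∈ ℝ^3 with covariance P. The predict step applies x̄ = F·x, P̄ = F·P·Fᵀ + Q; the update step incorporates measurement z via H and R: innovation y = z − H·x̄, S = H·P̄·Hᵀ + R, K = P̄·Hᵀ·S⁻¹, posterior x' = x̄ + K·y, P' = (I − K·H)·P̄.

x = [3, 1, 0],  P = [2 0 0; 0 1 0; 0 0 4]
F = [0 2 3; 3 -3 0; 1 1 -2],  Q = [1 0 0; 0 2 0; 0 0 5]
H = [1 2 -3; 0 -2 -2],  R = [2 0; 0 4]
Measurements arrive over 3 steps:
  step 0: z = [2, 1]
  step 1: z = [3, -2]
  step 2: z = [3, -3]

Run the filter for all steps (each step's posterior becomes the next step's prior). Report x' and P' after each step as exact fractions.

step 0: x' = [30249/5510, -4831/5510, 3119/5510], P' = [121349/8265 -8442/2755 22579/8265; -8442/2755 8849/8265 -3436/8265; 22579/8265 -3436/8265 6139/8265]
step 1: x' = [-1190709/108947558, 69329386/54473779, -13766801/108947558], P' = [348305512/54473779 -70724041/54473779 66637774/54473779; -70724041/54473779 38166004/54473779 -5054223/54473779; 66637774/54473779 -5054223/54473779 25375874/54473779]
step 2: x' = [4239161324297/1599463830106, 778751368648/799731915053, 920234881563/1599463830106], P' = [5124740571295/799731915053 -1044605168489/799731915053 979352240499/799731915053; -1044605168489/799731915053 561373835552/799731915053 -75641234463/799731915053; 979352240499/799731915053 -75641234463/799731915053 372324005589/799731915053]

step 0: x̄ = F·x = [2, 6, 4]
step 0: P̄ = F·P·Fᵀ + Q = [41 -6 -22; -6 29 3; -22 3 24]
step 0: y = z − H·x̄ = [0, 21]
step 0: S = H·P̄·Hᵀ + R = [447 90; 90 240]
step 0: K = P̄·Hᵀ·S⁻¹ = [296/1653 2747/16530; 268/1653 -5413/16530; -271/1653 -901/5510]
step 0: x' = x̄ + K·y = [30249/5510, -4831/5510, 3119/5510]
step 0: P' = (I − K·H)·P̄ = [121349/8265 -8442/2755 22579/8265; -8442/2755 8849/8265 -3436/8265; 22579/8265 -3436/8265 6139/8265]
step 1: x̄ = F·x = [-61/1102, 10524/551, 1918/551]
step 1: P̄ = F·P·Fᵀ + Q = [11536/1653 1939/551 277/1653; 1939/551 109612/551 12094/551; 277/1653 12094/551 13771/1653]
step 1: y = z − H·x̄ = [-27221/1102, 23782/551]
step 1: S = H·P̄·Hᵀ + R = [1040347/1653 -1172342/1653; -1172342/1653 1667296/1653]
step 1: K = P̄·Hᵀ·S⁻¹ = [3472054/54473779 4086267/108947558; 10385318/54473779 -33111781/108947558; -9799147/54473779 -20321651/108947558]
step 1: x' = x̄ + K·y = [-1190709/108947558, 69329386/54473779, -13766801/108947558]
step 1: P' = (I − K·H)·P̄ = [348305512/54473779 -70724041/54473779 66637774/54473779; -70724041/54473779 38166004/54473779 -5054223/54473779; 66637774/54473779 -5054223/54473779 25375874/54473779]
step 2: x̄ = F·x = [236017141/108947558, -22081497/5734082, 165001665/108947558]
step 2: P̄ = F·P·Fᵀ + Q = [374869985/54473779 -426963/2867041 -12403773/54473779; -426963/2867041 255801260/2867041 26329818/2867041; -12403773/54473779 26329818/2867041 372561621/54473779]
step 2: y = z − H·x̄ = [712463707/54473779, -417968115/54473779]
step 2: S = H·P̄·Hᵀ + R = [17316542838/54473779 -16163960810/54473779; -16163960810/54473779 25151169696/54473779]
step 2: K = P̄·Hᵀ·S⁻¹ = [48736756410/799731915053 32626463995/799731915053; 152533103002/799731915053 -485732601089/1599463830106; -144451122597/799731915053 -148341385563/799731915053]
step 2: x' = x̄ + K·y = [4239161324297/1599463830106, 778751368648/799731915053, 920234881563/1599463830106]
step 2: P' = (I − K·H)·P̄ = [5124740571295/799731915053 -1044605168489/799731915053 979352240499/799731915053; -1044605168489/799731915053 561373835552/799731915053 -75641234463/799731915053; 979352240499/799731915053 -75641234463/799731915053 372324005589/799731915053]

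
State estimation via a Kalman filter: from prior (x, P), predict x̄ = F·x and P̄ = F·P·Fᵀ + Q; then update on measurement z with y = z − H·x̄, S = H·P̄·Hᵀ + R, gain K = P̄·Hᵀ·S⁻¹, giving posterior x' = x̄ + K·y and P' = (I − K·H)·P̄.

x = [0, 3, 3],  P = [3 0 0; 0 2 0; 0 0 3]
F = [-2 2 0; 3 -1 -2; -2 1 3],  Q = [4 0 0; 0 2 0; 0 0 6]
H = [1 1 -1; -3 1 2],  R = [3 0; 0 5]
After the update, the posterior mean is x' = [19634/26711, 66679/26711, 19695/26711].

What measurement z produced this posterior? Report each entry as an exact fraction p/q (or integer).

z = [3, 2]

x̄ = F·x = [6, -9, 12]
P̄ = F·P·Fᵀ + Q = [24 -22 16; -22 43 -38; 16 -38 47]
S = H·P̄·Hᵀ + R = [117 -37; -37 240]
K = P̄·Hᵀ·S⁻¹ = [-5654/26711 -7772/26711; 15381/26711 6044/26711; -16264/26711 -1617/26711]
x' − x̄ = [-140632/26711, 307078/26711, -300837/26711] = K·y
y = (KᵀK)⁻¹·Kᵀ·(x' − x̄) = [18, 5]
z = y + H·x̄ = [18, 5] + [-15, -3] = [3, 2]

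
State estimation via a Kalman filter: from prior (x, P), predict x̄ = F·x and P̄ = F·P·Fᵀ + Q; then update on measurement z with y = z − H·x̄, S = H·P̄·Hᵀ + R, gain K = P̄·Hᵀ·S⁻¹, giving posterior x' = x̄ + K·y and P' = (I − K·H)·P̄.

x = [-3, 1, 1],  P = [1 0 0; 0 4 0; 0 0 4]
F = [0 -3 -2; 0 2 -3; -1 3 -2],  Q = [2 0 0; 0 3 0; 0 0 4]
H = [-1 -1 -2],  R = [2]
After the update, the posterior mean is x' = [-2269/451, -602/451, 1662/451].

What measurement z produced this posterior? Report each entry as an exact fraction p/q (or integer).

z = [-1]

x̄ = F·x = [-5, -1, 4]
P̄ = F·P·Fᵀ + Q = [54 0 -20; 0 55 48; -20 48 57]
S = H·P̄·Hᵀ + R = [451]
K = P̄·Hᵀ·S⁻¹ = [-14/451; -151/451; -142/451]
x' − x̄ = [-14/451, -151/451, -142/451] = K·y
y = (KᵀK)⁻¹·Kᵀ·(x' − x̄) = [1]
z = y + H·x̄ = [1] + [-2] = [-1]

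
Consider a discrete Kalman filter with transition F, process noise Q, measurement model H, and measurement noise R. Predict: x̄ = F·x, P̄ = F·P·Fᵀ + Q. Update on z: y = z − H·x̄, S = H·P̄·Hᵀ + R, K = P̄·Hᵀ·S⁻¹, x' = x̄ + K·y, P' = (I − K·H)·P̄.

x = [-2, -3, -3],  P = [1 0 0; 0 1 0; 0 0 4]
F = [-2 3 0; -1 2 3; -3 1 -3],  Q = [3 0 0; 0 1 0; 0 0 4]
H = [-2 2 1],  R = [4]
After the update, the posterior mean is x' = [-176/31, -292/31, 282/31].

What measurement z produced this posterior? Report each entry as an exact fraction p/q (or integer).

x̄ = F·x = [-5, -13, 12]
P̄ = F·P·Fᵀ + Q = [16 8 9; 8 42 -31; 9 -31 50]
S = H·P̄·Hᵀ + R = [62]
K = P̄·Hᵀ·S⁻¹ = [-7/62; 37/62; -15/31]
x' − x̄ = [-21/31, 111/31, -90/31] = K·y
y = (KᵀK)⁻¹·Kᵀ·(x' − x̄) = [6]
z = y + H·x̄ = [6] + [-4] = [2]

z = [2]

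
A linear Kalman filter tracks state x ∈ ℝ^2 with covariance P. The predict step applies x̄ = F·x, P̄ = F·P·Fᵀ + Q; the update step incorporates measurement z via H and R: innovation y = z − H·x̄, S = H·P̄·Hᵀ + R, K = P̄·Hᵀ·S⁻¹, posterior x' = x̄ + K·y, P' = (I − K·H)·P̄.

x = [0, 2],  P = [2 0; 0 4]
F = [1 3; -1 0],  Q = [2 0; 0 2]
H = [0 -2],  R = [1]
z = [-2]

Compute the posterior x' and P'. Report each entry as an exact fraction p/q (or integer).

x' = [94/17, 16/17]
P' = [664/17 -2/17; -2/17 4/17]

x̄ = F·x = [6, 0]
P̄ = F·P·Fᵀ + Q = [40 -2; -2 4]
y = z − H·x̄ = [-2]
S = H·P̄·Hᵀ + R = [17]
K = P̄·Hᵀ·S⁻¹ = [4/17; -8/17]
x' = x̄ + K·y = [94/17, 16/17]
P' = (I − K·H)·P̄ = [664/17 -2/17; -2/17 4/17]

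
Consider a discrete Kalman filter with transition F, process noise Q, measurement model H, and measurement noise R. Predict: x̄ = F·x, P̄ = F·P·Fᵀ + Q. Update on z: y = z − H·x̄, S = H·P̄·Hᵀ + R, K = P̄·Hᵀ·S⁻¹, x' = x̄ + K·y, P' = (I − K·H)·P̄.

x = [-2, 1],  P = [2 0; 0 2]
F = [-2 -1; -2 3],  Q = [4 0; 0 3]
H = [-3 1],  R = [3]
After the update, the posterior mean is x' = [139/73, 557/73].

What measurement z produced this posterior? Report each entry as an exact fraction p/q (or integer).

x̄ = F·x = [3, 7]
P̄ = F·P·Fᵀ + Q = [14 2; 2 29]
S = H·P̄·Hᵀ + R = [146]
K = P̄·Hᵀ·S⁻¹ = [-20/73; 23/146]
x' − x̄ = [-80/73, 46/73] = K·y
y = (KᵀK)⁻¹·Kᵀ·(x' − x̄) = [4]
z = y + H·x̄ = [4] + [-2] = [2]

z = [2]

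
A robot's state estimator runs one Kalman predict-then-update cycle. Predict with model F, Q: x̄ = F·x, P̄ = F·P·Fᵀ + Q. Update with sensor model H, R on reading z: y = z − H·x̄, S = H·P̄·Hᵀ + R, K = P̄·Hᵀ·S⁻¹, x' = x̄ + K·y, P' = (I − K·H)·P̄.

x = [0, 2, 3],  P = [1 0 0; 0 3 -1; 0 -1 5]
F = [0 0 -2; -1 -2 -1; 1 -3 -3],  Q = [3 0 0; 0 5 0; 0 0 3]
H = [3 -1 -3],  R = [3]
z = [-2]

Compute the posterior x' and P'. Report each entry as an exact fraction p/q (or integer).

x̄ = F·x = [-6, -7, -15]
P̄ = F·P·Fᵀ + Q = [23 6 24; 6 19 23; 24 23 58]
y = z − H·x̄ = [-36]
S = H·P̄·Hᵀ + R = [421]
K = P̄·Hᵀ·S⁻¹ = [-9/421; -70/421; -125/421]
x' = x̄ + K·y = [-2202/421, -427/421, -1815/421]
P' = (I − K·H)·P̄ = [9602/421 1896/421 8979/421; 1896/421 3099/421 933/421; 8979/421 933/421 8793/421]

x' = [-2202/421, -427/421, -1815/421]
P' = [9602/421 1896/421 8979/421; 1896/421 3099/421 933/421; 8979/421 933/421 8793/421]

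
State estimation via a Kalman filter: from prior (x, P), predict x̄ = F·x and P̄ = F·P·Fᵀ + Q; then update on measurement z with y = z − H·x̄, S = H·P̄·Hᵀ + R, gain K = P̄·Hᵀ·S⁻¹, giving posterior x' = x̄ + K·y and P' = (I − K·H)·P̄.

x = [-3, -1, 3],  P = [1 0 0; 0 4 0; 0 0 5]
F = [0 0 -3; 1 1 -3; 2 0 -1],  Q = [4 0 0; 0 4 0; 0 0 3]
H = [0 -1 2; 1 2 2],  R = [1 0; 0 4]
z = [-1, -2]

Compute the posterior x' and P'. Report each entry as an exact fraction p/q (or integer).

x̄ = F·x = [-9, -13, -9]
P̄ = F·P·Fᵀ + Q = [49 45 15; 45 54 17; 15 17 12]
y = z − H·x̄ = [4, 51]
S = H·P̄·Hᵀ + R = [35 -41; -41 693]
K = P̄·Hᵀ·S⁻¹ = [-1733/11287 2650/11287; -6193/22574 5725/22574; 3922/11287 1421/11287]
x' = x̄ + K·y = [26635/11287, -26259/22574, -13424/11287]
P' = (I − K·H)·P̄ = [79218/11287 -22295/11287 -12014/11287; -22295/11287 24561/22574 4592/11287; -12014/11287 4592/11287 4257/11287]

x' = [26635/11287, -26259/22574, -13424/11287]
P' = [79218/11287 -22295/11287 -12014/11287; -22295/11287 24561/22574 4592/11287; -12014/11287 4592/11287 4257/11287]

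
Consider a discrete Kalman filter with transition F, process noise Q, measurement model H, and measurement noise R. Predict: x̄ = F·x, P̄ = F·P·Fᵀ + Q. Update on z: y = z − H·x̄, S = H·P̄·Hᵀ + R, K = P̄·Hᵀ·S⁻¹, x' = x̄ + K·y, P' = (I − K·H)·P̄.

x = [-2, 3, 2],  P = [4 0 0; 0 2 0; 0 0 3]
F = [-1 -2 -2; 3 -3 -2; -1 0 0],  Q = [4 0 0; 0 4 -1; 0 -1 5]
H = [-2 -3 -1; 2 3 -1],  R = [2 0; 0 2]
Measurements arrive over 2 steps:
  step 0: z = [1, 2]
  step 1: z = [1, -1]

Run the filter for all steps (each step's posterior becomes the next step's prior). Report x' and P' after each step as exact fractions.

step 0: x' = [-8938/7909, 7068/7909, -22075/15818], P' = [99804/7909 -66188/7909 6400/7909; -66188/7909 44771/7909 -4277/7909; 6400/7909 -4277/7909 7022/7909]
step 1: x' = [297633067/148050827, -247424645/148050827, 19743750/148050827], P' = [946775588/148050827 -629265652/148050827 39469792/148050827; -629265652/148050827 434665449/148050827 -26819461/148050827; 39469792/148050827 -26819461/148050827 124434559/148050827]

step 0: x̄ = F·x = [-8, -19, 2]
step 0: P̄ = F·P·Fᵀ + Q = [28 12 4; 12 70 -13; 4 -13 9]
step 0: y = z − H·x̄ = [-70, 77]
step 0: S = H·P̄·Hᵀ + R = [835 -877; -877 959]
step 0: K = P̄·Hᵀ·S⁻¹ = [-3722/7909 -2678/7909; 1170/7909 3107/7909; -6991/15818 -7053/15818]
step 0: x' = x̄ + K·y = [-8938/7909, 7068/7909, -22075/15818]
step 0: P' = (I − K·H)·P̄ = [99804/7909 -66188/7909 6400/7909; -66188/7909 44771/7909 -4277/7909; 6400/7909 -4277/7909 7022/7909]
step 1: x̄ = F·x = [16877/7909, -25943/7909, 8938/7909]
step 1: P̄ = F·P·Fᵀ + Q = [65244/7909 127496/7909 -19772/7909; 127496/7909 2424159/7909 -493085/7909; -19772/7909 -493085/7909 139349/7909]
step 1: y = z − H·x̄ = [-27228/7909, 45104/7909]
step 1: S = H·P̄·Hᵀ + R = [20725928/7909 -23469010/7909; -23469010/7909 26801124/7909]
step 1: K = P̄·Hᵀ·S⁻¹ = [-22612006/148050827 -16857786/148050827; -9322791/148050827 36142252/148050827; -61457880/148050827 -62976679/148050827]
step 1: x' = x̄ + K·y = [297633067/148050827, -247424645/148050827, 19743750/148050827]
step 1: P' = (I − K·H)·P̄ = [946775588/148050827 -629265652/148050827 39469792/148050827; -629265652/148050827 434665449/148050827 -26819461/148050827; 39469792/148050827 -26819461/148050827 124434559/148050827]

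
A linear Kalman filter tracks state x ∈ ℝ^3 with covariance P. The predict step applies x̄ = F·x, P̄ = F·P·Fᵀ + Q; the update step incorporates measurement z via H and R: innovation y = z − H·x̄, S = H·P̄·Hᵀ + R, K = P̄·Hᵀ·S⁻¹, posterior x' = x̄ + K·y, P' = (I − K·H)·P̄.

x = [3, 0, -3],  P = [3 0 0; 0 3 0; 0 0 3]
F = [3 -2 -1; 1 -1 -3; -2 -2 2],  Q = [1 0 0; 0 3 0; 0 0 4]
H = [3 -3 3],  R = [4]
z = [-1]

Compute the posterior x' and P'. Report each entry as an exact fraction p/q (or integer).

x̄ = F·x = [12, 12, -12]
P̄ = F·P·Fᵀ + Q = [43 24 -12; 24 36 -18; -12 -18 40]
y = z − H·x̄ = [35]
S = H·P̄·Hᵀ + R = [751]
K = P̄·Hᵀ·S⁻¹ = [21/751; -90/751; 138/751]
x' = x̄ + K·y = [9747/751, 5862/751, -4182/751]
P' = (I − K·H)·P̄ = [31852/751 19914/751 -11910/751; 19914/751 18936/751 -1098/751; -11910/751 -1098/751 10996/751]

x' = [9747/751, 5862/751, -4182/751]
P' = [31852/751 19914/751 -11910/751; 19914/751 18936/751 -1098/751; -11910/751 -1098/751 10996/751]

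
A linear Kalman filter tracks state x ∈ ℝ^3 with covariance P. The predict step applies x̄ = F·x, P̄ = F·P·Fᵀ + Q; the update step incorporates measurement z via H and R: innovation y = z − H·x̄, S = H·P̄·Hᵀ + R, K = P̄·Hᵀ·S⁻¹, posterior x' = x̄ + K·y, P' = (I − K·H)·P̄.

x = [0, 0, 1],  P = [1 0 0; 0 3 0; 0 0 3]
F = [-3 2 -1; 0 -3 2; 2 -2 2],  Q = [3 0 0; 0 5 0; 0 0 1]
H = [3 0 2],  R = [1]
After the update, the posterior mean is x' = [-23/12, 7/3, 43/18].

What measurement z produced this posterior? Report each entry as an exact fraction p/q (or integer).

x̄ = F·x = [-1, 2, 2]
P̄ = F·P·Fᵀ + Q = [27 -24 -24; -24 44 30; -24 30 29]
S = H·P̄·Hᵀ + R = [72]
K = P̄·Hᵀ·S⁻¹ = [11/24; -1/6; -7/36]
x' − x̄ = [-11/12, 1/3, 7/18] = K·y
y = (KᵀK)⁻¹·Kᵀ·(x' − x̄) = [-2]
z = y + H·x̄ = [-2] + [1] = [-1]

z = [-1]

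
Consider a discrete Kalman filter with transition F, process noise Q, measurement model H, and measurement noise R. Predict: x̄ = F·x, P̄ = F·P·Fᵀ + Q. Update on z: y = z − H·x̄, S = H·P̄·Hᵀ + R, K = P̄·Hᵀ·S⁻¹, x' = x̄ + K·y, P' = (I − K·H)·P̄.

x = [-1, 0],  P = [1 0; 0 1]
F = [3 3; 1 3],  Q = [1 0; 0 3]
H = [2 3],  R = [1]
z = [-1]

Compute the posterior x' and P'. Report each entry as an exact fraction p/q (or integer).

x' = [-211/169, 83/169]
P' = [473/169 -303/169; -303/169 425/338]

x̄ = F·x = [-3, -1]
P̄ = F·P·Fᵀ + Q = [19 12; 12 13]
y = z − H·x̄ = [8]
S = H·P̄·Hᵀ + R = [338]
K = P̄·Hᵀ·S⁻¹ = [37/169; 63/338]
x' = x̄ + K·y = [-211/169, 83/169]
P' = (I − K·H)·P̄ = [473/169 -303/169; -303/169 425/338]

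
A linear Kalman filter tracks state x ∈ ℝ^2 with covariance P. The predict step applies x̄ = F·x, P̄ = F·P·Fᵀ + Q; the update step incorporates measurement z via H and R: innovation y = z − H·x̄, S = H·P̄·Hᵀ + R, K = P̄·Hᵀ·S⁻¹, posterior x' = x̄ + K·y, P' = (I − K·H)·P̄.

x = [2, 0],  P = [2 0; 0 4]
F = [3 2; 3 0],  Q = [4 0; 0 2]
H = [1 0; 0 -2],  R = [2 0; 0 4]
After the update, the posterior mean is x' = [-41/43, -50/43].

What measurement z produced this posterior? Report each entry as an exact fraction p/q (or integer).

x̄ = F·x = [6, 6]
P̄ = F·P·Fᵀ + Q = [38 18; 18 20]
S = H·P̄·Hᵀ + R = [40 -36; -36 84]
K = P̄·Hᵀ·S⁻¹ = [79/86 -3/86; 3/86 -119/258]
x' − x̄ = [-299/43, -308/43] = K·y
y = (KᵀK)⁻¹·Kᵀ·(x' − x̄) = [-7, 15]
z = y + H·x̄ = [-7, 15] + [6, -12] = [-1, 3]

z = [-1, 3]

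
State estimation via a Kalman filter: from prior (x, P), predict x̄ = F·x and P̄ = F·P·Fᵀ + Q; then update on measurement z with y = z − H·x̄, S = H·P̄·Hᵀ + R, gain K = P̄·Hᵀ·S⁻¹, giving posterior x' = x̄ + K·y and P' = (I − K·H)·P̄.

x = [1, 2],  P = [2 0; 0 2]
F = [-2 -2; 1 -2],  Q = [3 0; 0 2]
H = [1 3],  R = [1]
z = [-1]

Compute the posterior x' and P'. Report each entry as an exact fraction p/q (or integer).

x̄ = F·x = [-6, -3]
P̄ = F·P·Fᵀ + Q = [19 4; 4 12]
y = z − H·x̄ = [14]
S = H·P̄·Hᵀ + R = [152]
K = P̄·Hᵀ·S⁻¹ = [31/152; 5/19]
x' = x̄ + K·y = [-239/76, 13/19]
P' = (I − K·H)·P̄ = [1927/152 -79/19; -79/19 28/19]

x' = [-239/76, 13/19]
P' = [1927/152 -79/19; -79/19 28/19]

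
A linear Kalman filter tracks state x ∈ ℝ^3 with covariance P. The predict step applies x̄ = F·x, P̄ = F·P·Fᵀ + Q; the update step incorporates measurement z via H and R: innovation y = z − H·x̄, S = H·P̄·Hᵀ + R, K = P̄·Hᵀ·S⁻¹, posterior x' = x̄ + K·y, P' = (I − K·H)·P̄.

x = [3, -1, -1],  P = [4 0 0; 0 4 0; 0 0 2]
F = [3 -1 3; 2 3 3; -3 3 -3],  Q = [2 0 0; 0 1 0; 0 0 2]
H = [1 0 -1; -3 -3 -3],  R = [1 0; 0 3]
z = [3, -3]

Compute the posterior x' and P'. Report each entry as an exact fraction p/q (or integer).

x' = [34943/19847, 20525/39694, -76529/59541]
P' = [14808/19847 -19830/19847 6078/19847; -19830/19847 92933/39694 -22148/19847; 6078/19847 -22148/19847 51376/59541]

x̄ = F·x = [7, 0, -9]
P̄ = F·P·Fᵀ + Q = [60 30 -66; 30 71 -6; -66 -6 92]
y = z − H·x̄ = [-13, -9]
S = H·P̄·Hᵀ + R = [285 -12; -12 1254]
K = P̄·Hᵀ·S⁻¹ = [8730/19847 -1056/19847; 2318/19847 -8977/39694; -33142/59541 -3166/59541]
x' = x̄ + K·y = [34943/19847, 20525/39694, -76529/59541]
P' = (I − K·H)·P̄ = [14808/19847 -19830/19847 6078/19847; -19830/19847 92933/39694 -22148/19847; 6078/19847 -22148/19847 51376/59541]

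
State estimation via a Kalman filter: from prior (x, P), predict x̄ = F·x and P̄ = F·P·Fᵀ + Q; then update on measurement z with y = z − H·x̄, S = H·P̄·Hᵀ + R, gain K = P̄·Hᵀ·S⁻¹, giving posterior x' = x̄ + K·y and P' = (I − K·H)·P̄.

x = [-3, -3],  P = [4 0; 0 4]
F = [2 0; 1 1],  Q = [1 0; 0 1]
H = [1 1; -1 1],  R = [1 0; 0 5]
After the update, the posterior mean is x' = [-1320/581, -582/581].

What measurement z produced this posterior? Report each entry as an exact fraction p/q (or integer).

x̄ = F·x = [-6, -6]
P̄ = F·P·Fᵀ + Q = [17 8; 8 9]
S = H·P̄·Hᵀ + R = [43 -8; -8 15]
K = P̄·Hᵀ·S⁻¹ = [303/581 -187/581; 263/581 179/581]
x' − x̄ = [2166/581, 2904/581] = K·y
y = (KᵀK)⁻¹·Kᵀ·(x' − x̄) = [9, 3]
z = y + H·x̄ = [9, 3] + [-12, 0] = [-3, 3]

z = [-3, 3]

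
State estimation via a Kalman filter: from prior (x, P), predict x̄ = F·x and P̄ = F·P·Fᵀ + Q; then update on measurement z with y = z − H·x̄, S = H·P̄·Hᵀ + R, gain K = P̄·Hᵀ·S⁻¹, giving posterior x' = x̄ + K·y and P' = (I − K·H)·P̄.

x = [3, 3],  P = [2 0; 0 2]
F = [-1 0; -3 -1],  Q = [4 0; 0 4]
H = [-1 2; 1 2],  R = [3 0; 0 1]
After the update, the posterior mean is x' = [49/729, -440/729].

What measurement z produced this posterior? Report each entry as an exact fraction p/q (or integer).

z = [-1, -1]

x̄ = F·x = [-3, -12]
P̄ = F·P·Fᵀ + Q = [6 6; 6 24]
S = H·P̄·Hᵀ + R = [81 90; 90 127]
K = P̄·Hᵀ·S⁻¹ = [-286/729 34/81; 158/729 22/81]
x' − x̄ = [2236/729, 8308/729] = K·y
y = (KᵀK)⁻¹·Kᵀ·(x' − x̄) = [20, 26]
z = y + H·x̄ = [20, 26] + [-21, -27] = [-1, -1]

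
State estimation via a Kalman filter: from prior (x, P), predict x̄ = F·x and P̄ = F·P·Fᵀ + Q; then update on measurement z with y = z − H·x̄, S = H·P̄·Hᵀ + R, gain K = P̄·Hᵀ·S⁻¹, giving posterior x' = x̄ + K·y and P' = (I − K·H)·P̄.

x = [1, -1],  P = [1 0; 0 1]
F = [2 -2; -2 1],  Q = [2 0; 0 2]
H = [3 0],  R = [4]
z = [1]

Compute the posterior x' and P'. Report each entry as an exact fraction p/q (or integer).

x' = [23/47, -42/47]
P' = [20/47 -12/47; -12/47 167/47]

x̄ = F·x = [4, -3]
P̄ = F·P·Fᵀ + Q = [10 -6; -6 7]
y = z − H·x̄ = [-11]
S = H·P̄·Hᵀ + R = [94]
K = P̄·Hᵀ·S⁻¹ = [15/47; -9/47]
x' = x̄ + K·y = [23/47, -42/47]
P' = (I − K·H)·P̄ = [20/47 -12/47; -12/47 167/47]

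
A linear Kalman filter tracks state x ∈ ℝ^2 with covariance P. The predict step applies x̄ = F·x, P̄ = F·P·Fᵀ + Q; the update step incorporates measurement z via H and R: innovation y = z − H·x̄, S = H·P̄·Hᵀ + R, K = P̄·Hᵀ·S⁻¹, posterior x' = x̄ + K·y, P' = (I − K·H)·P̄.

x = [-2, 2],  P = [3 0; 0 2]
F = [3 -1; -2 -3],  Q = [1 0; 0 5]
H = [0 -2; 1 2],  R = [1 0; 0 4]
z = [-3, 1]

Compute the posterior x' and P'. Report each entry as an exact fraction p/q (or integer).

x' = [-1333/431, 3389/2155]
P' = [1824/431 -186/431; -186/431 523/2155]

x̄ = F·x = [-8, -2]
P̄ = F·P·Fᵀ + Q = [30 -12; -12 35]
y = z − H·x̄ = [-7, 13]
S = H·P̄·Hᵀ + R = [141 -116; -116 126]
K = P̄·Hᵀ·S⁻¹ = [372/431 363/431; -1046/2155 29/2155]
x' = x̄ + K·y = [-1333/431, 3389/2155]
P' = (I − K·H)·P̄ = [1824/431 -186/431; -186/431 523/2155]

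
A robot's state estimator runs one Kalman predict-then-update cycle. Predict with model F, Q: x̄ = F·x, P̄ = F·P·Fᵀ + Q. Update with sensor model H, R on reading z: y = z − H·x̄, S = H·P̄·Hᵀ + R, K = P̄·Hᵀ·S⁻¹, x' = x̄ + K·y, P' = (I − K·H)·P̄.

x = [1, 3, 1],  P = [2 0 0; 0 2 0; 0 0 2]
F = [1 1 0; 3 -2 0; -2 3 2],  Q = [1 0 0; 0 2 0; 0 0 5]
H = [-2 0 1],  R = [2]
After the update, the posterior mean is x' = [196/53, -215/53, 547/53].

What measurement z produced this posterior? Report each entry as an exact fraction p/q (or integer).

x̄ = F·x = [4, -3, 9]
P̄ = F·P·Fᵀ + Q = [5 2 2; 2 28 -24; 2 -24 39]
S = H·P̄·Hᵀ + R = [53]
K = P̄·Hᵀ·S⁻¹ = [-8/53; -28/53; 35/53]
x' − x̄ = [-16/53, -56/53, 70/53] = K·y
y = (KᵀK)⁻¹·Kᵀ·(x' − x̄) = [2]
z = y + H·x̄ = [2] + [1] = [3]

z = [3]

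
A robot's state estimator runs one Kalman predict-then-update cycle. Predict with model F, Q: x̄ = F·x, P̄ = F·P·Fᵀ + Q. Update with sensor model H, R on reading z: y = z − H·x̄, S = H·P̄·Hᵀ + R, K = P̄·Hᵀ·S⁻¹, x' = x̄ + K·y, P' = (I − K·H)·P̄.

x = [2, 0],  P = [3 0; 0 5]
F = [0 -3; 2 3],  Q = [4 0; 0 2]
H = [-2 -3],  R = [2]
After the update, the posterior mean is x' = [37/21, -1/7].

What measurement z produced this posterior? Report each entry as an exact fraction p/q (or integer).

x̄ = F·x = [0, 4]
P̄ = F·P·Fᵀ + Q = [49 -45; -45 59]
S = H·P̄·Hᵀ + R = [189]
K = P̄·Hᵀ·S⁻¹ = [37/189; -29/63]
x' − x̄ = [37/21, -29/7] = K·y
y = (KᵀK)⁻¹·Kᵀ·(x' − x̄) = [9]
z = y + H·x̄ = [9] + [-12] = [-3]

z = [-3]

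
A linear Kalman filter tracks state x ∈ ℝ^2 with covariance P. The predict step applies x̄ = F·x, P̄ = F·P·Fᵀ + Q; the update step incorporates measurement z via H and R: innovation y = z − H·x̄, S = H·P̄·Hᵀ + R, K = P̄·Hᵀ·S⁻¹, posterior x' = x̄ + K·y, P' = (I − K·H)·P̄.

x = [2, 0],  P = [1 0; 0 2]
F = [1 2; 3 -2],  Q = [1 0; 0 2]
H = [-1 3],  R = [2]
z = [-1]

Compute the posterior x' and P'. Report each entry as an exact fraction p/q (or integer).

x' = [851/213, 224/213]
P' = [1505/213 485/213; 485/213 203/213]

x̄ = F·x = [2, 6]
P̄ = F·P·Fᵀ + Q = [10 -5; -5 19]
y = z − H·x̄ = [-17]
S = H·P̄·Hᵀ + R = [213]
K = P̄·Hᵀ·S⁻¹ = [-25/213; 62/213]
x' = x̄ + K·y = [851/213, 224/213]
P' = (I − K·H)·P̄ = [1505/213 485/213; 485/213 203/213]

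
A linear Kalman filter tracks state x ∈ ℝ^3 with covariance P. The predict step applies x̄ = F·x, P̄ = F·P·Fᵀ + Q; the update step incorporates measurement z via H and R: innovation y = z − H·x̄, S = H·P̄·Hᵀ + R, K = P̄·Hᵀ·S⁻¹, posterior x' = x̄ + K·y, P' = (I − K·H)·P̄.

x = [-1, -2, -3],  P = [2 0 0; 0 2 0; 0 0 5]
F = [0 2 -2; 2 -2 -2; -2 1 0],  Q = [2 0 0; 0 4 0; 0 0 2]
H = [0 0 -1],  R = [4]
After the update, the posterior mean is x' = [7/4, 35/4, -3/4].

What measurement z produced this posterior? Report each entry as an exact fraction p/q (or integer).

x̄ = F·x = [2, 8, 0]
P̄ = F·P·Fᵀ + Q = [30 12 4; 12 40 -12; 4 -12 12]
S = H·P̄·Hᵀ + R = [16]
K = P̄·Hᵀ·S⁻¹ = [-1/4; 3/4; -3/4]
x' − x̄ = [-1/4, 3/4, -3/4] = K·y
y = (KᵀK)⁻¹·Kᵀ·(x' − x̄) = [1]
z = y + H·x̄ = [1] + [0] = [1]

z = [1]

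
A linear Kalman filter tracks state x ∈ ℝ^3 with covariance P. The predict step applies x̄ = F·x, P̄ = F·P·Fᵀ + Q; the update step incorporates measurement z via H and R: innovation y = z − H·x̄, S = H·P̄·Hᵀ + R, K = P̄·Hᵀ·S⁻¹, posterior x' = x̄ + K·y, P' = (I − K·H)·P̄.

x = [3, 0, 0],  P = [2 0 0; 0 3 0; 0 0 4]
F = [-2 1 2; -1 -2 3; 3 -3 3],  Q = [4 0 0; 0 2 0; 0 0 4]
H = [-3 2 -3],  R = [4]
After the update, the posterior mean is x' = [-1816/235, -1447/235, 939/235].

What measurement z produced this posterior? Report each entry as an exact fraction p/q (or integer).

z = [-1]

x̄ = F·x = [-6, -3, 9]
P̄ = F·P·Fᵀ + Q = [31 22 3; 22 52 48; 3 48 85]
S = H·P̄·Hᵀ + R = [470]
K = P̄·Hᵀ·S⁻¹ = [-29/235; -53/235; -84/235]
x' − x̄ = [-406/235, -742/235, -1176/235] = K·y
y = (KᵀK)⁻¹·Kᵀ·(x' − x̄) = [14]
z = y + H·x̄ = [14] + [-15] = [-1]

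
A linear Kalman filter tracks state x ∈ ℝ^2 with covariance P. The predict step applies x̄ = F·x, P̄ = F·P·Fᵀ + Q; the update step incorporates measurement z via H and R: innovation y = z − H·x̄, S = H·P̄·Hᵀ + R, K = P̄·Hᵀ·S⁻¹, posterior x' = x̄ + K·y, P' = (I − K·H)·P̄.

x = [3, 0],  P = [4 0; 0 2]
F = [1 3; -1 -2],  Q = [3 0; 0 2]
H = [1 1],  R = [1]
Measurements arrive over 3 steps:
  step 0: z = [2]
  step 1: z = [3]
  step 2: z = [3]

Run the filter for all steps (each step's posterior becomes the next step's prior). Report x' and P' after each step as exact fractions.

step 0: x' = [21/4, -7/2], P' = [119/8 -55/4; -55/4 27/2]
step 1: x' = [14/3, -2], P' = [448/39 -259/26; -259/26 122/13]
step 2: x' = [1333/240, -691/240], P' = [23969/2400 -20663/2400; -20663/2400 19601/2400]

step 0: x̄ = F·x = [3, -3]
step 0: P̄ = F·P·Fᵀ + Q = [25 -16; -16 14]
step 0: y = z − H·x̄ = [2]
step 0: S = H·P̄·Hᵀ + R = [8]
step 0: K = P̄·Hᵀ·S⁻¹ = [9/8; -1/4]
step 0: x' = x̄ + K·y = [21/4, -7/2]
step 0: P' = (I − K·H)·P̄ = [119/8 -55/4; -55/4 27/2]
step 1: x̄ = F·x = [-21/4, 7/4]
step 1: P̄ = F·P·Fᵀ + Q = [455/8 -217/8; -217/8 127/8]
step 1: y = z − H·x̄ = [13/2]
step 1: S = H·P̄·Hᵀ + R = [39/2]
step 1: K = P̄·Hᵀ·S⁻¹ = [119/78; -15/26]
step 1: x' = x̄ + K·y = [14/3, -2]
step 1: P' = (I − K·H)·P̄ = [448/39 -259/26; -259/26 122/13]
step 2: x̄ = F·x = [-4/3, -2/3]
step 2: P̄ = F·P·Fᵀ + Q = [1528/39 -1403/78; -1403/78 436/39]
step 2: y = z − H·x̄ = [5]
step 2: S = H·P̄·Hᵀ + R = [200/13]
step 2: K = P̄·Hᵀ·S⁻¹ = [551/400; -177/400]
step 2: x' = x̄ + K·y = [1333/240, -691/240]
step 2: P' = (I − K·H)·P̄ = [23969/2400 -20663/2400; -20663/2400 19601/2400]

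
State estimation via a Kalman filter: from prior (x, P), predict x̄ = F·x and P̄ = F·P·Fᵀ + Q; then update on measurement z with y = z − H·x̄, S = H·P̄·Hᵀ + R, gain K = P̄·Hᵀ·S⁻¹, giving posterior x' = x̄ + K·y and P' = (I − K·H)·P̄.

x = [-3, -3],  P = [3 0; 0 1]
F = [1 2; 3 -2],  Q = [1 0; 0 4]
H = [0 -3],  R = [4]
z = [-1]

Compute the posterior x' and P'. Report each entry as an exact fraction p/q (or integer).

x̄ = F·x = [-9, -3]
P̄ = F·P·Fᵀ + Q = [8 5; 5 35]
y = z − H·x̄ = [-10]
S = H·P̄·Hᵀ + R = [319]
K = P̄·Hᵀ·S⁻¹ = [-15/319; -105/319]
x' = x̄ + K·y = [-2721/319, 93/319]
P' = (I − K·H)·P̄ = [2327/319 20/319; 20/319 140/319]

x' = [-2721/319, 93/319]
P' = [2327/319 20/319; 20/319 140/319]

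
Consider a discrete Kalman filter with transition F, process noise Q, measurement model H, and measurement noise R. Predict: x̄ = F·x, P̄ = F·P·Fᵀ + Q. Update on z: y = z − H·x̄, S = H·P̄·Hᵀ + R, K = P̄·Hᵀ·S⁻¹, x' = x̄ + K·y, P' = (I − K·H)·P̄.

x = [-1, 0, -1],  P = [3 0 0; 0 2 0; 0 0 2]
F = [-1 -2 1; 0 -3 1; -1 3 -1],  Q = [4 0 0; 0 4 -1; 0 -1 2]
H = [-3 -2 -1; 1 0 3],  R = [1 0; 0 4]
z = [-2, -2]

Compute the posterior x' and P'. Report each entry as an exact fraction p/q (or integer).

x' = [461/1438, 10095/11504, -2043/2876]
P' = [834/719 -8287/5752 -519/1438; -8287/5752 98395/46016 2625/11504; -519/1438 2625/11504 1567/2876]

x̄ = F·x = [0, -1, 2]
P̄ = F·P·Fᵀ + Q = [17 14 -11; 14 24 -21; -11 -21 25]
y = z − H·x̄ = [-2, -8]
S = H·P̄·Hᵀ + R = [293 82; 82 180]
K = P̄·Hᵀ·S⁻¹ = [-683/2876 111/5752; -4201/23008 -8699/46016; 469/5752 3663/11504]
x' = x̄ + K·y = [461/1438, 10095/11504, -2043/2876]
P' = (I − K·H)·P̄ = [834/719 -8287/5752 -519/1438; -8287/5752 98395/46016 2625/11504; -519/1438 2625/11504 1567/2876]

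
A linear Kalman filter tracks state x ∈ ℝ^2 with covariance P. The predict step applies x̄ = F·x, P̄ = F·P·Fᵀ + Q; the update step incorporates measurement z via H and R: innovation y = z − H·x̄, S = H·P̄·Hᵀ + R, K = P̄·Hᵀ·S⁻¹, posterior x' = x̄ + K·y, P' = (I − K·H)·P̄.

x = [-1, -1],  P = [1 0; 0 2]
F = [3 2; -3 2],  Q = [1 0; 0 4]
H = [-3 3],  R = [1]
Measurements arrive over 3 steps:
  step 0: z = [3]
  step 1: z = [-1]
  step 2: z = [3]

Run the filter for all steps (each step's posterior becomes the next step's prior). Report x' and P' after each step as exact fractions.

step 0: x' = [-199/74, -62/37], P' = [3411/370 1696/185; 1696/185 1707/185]
step 1: x' = [593471/280546, 501479/280546], P' = [920581/280546 894963/280546; 894963/280546 1801013/561092]
step 2: x' = [-7820423/7779334, -1371233/77793340], P' = [24684743/7779334 23994979/7779334; 23994979/7779334 483376123/155586680]

step 0: x̄ = F·x = [-5, 1]
step 0: P̄ = F·P·Fᵀ + Q = [18 -1; -1 21]
step 0: y = z − H·x̄ = [-15]
step 0: S = H·P̄·Hᵀ + R = [370]
step 0: K = P̄·Hᵀ·S⁻¹ = [-57/370; 33/185]
step 0: x' = x̄ + K·y = [-199/74, -62/37]
step 0: P' = (I − K·H)·P̄ = [3411/370 1696/185; 1696/185 1707/185]
step 1: x̄ = F·x = [-845/74, 349/74]
step 1: P̄ = F·P·Fᵀ + Q = [85429/370 -17043/370; -17043/370 5131/370]
step 1: y = z − H·x̄ = [-1828/37]
step 1: S = H·P̄·Hᵀ + R = [561092/185]
step 1: K = P̄·Hᵀ·S⁻¹ = [-38427/140273; 33261/561092]
step 1: x' = x̄ + K·y = [593471/280546, 501479/280546]
step 1: P' = (I − K·H)·P̄ = [920581/280546 894963/280546; 894963/280546 1801013/561092]
step 2: x̄ = F·x = [2783371/280546, -111065/40078]
step 2: P̄ = F·P·Fᵀ + Q = [22907357/280546 -669029/40078; -669029/40078 324269/40078]
step 2: y = z − H·x̄ = [5762058/140273]
step 2: S = H·P̄·Hᵀ + R = [155586680/140273]
step 2: K = P̄·Hᵀ·S⁻¹ = [-1034646/3889667; 10429629/155586680]
step 2: x' = x̄ + K·y = [-7820423/7779334, -1371233/77793340]
step 2: P' = (I − K·H)·P̄ = [24684743/7779334 23994979/7779334; 23994979/7779334 483376123/155586680]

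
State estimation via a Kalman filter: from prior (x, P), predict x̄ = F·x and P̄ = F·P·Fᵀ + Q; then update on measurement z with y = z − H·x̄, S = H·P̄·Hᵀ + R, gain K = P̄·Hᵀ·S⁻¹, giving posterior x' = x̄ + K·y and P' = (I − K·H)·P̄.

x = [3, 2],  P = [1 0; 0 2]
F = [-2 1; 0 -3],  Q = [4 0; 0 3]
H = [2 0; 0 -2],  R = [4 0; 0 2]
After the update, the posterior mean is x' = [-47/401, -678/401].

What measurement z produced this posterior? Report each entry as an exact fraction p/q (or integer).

x̄ = F·x = [-4, -6]
P̄ = F·P·Fᵀ + Q = [10 -6; -6 21]
S = H·P̄·Hᵀ + R = [44 24; 24 86]
K = P̄·Hᵀ·S⁻¹ = [179/401 6/401; -3/401 -195/401]
x' − x̄ = [1557/401, 1728/401] = K·y
y = (KᵀK)⁻¹·Kᵀ·(x' − x̄) = [9, -9]
z = y + H·x̄ = [9, -9] + [-8, 12] = [1, 3]

z = [1, 3]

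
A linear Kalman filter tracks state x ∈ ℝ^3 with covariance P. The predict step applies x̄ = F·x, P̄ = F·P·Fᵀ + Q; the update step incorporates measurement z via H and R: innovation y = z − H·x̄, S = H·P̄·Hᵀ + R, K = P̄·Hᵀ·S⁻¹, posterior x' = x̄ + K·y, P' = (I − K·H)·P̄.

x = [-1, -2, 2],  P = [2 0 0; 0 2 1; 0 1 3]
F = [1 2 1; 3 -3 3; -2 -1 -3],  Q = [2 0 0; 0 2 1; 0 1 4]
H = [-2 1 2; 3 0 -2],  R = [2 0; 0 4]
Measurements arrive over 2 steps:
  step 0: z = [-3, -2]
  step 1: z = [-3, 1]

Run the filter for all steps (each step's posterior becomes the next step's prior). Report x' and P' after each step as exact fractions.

step 0: x̄ = F·x = [-3, 9, -2]
step 0: P̄ = F·P·Fᵀ + Q = [19 6 -24; 6 47 -26; -24 -26 47]
step 0: y = z − H·x̄ = [-14, 3]
step 0: S = H·P̄·Hᵀ + R = [377 -472; -472 651]
step 0: K = P̄·Hᵀ·S⁻¹ = [-2520/22643 1825/22643; 21973/22643 18366/22643; -2836/22643 -7830/22643]
step 0: x' = x̄ + K·y = [-27174/22643, -48737/22643, -29072/22643]
step 0: P' = (I − K·H)·P̄ = [36992/22643 -34732/22643 51838/22643; -34732/22643 152142/22643 -88830/22643; 51838/22643 -88830/22643 93417/22643]
step 1: x̄ = F·x = [-153720/22643, -22527/22643, 190301/22643]
step 1: P̄ = F·P·Fᵀ + Q = [393691/22643 -581283/22643 -122239/22643; -581283/22643 5745445/22643 -1998382/22643; -122239/22643 -1998382/22643 1181583/22643]
step 1: y = z − H·x̄ = [-733444/22643, 864405/22643]
step 1: S = H·P̄·Hᵀ + R = [7401343/22643 -6057953/22643; -6057953/22643 9826991/22643]
step 1: K = P̄·Hᵀ·S⁻¹ = [-159352135/795701464 17193999/795701464; 466555351/397850732 378823413/397850732; -465940499/1591402928 -729316781/1591402928]
step 1: x' = x̄ + K·y = [416164685/795701464, -1046581901/397850732, 625436553/1591402928]
step 1: P' = (I − K·H)·P̄ = [699814545/397850732 -412389341/198925366 2065055637/795701464; -412389341/198925366 818295759/99462683 -1994814849/397850732; 2065055637/795701464 -1994814849/397850732 7653800473/1591402928]

step 0: x' = [-27174/22643, -48737/22643, -29072/22643], P' = [36992/22643 -34732/22643 51838/22643; -34732/22643 152142/22643 -88830/22643; 51838/22643 -88830/22643 93417/22643]
step 1: x' = [416164685/795701464, -1046581901/397850732, 625436553/1591402928], P' = [699814545/397850732 -412389341/198925366 2065055637/795701464; -412389341/198925366 818295759/99462683 -1994814849/397850732; 2065055637/795701464 -1994814849/397850732 7653800473/1591402928]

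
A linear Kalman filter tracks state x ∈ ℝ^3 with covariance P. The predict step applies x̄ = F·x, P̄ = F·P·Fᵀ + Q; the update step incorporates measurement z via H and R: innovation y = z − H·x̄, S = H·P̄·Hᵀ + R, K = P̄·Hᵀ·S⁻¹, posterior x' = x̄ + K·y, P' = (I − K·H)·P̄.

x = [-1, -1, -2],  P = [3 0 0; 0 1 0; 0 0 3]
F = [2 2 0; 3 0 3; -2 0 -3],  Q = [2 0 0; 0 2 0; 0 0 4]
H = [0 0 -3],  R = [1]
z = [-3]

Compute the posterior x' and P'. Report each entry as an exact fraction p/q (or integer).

x' = [-199/97, -657/388, 395/388]
P' = [1422/97 531/97 -3/97; 531/97 3503/388 -45/388; -3/97 -45/388 43/388]

x̄ = F·x = [-4, -9, 8]
P̄ = F·P·Fᵀ + Q = [18 18 -12; 18 56 -45; -12 -45 43]
y = z − H·x̄ = [21]
S = H·P̄·Hᵀ + R = [388]
K = P̄·Hᵀ·S⁻¹ = [9/97; 135/388; -129/388]
x' = x̄ + K·y = [-199/97, -657/388, 395/388]
P' = (I − K·H)·P̄ = [1422/97 531/97 -3/97; 531/97 3503/388 -45/388; -3/97 -45/388 43/388]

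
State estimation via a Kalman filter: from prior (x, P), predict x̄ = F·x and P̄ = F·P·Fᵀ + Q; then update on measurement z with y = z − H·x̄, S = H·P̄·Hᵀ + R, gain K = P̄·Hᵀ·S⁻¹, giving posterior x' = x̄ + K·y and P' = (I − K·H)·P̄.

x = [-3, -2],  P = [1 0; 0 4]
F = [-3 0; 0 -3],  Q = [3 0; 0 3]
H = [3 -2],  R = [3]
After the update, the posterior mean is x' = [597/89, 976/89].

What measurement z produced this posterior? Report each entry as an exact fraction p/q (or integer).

z = [-2]

x̄ = F·x = [9, 6]
P̄ = F·P·Fᵀ + Q = [12 0; 0 39]
S = H·P̄·Hᵀ + R = [267]
K = P̄·Hᵀ·S⁻¹ = [12/89; -26/89]
x' − x̄ = [-204/89, 442/89] = K·y
y = (KᵀK)⁻¹·Kᵀ·(x' − x̄) = [-17]
z = y + H·x̄ = [-17] + [15] = [-2]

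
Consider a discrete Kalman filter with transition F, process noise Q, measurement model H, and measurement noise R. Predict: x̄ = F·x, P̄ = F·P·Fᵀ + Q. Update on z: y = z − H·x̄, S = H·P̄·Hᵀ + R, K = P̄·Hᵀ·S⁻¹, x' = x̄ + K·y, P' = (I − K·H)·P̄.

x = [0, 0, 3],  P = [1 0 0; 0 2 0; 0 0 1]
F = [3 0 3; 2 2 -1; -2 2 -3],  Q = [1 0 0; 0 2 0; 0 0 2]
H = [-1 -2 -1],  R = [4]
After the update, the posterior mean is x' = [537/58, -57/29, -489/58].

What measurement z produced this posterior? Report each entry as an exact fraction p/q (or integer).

x̄ = F·x = [9, -3, -9]
P̄ = F·P·Fᵀ + Q = [19 3 -15; 3 15 7; -15 7 23]
S = H·P̄·Hᵀ + R = [116]
K = P̄·Hᵀ·S⁻¹ = [-5/58; -10/29; -11/58]
x' − x̄ = [15/58, 30/29, 33/58] = K·y
y = (KᵀK)⁻¹·Kᵀ·(x' − x̄) = [-3]
z = y + H·x̄ = [-3] + [6] = [3]

z = [3]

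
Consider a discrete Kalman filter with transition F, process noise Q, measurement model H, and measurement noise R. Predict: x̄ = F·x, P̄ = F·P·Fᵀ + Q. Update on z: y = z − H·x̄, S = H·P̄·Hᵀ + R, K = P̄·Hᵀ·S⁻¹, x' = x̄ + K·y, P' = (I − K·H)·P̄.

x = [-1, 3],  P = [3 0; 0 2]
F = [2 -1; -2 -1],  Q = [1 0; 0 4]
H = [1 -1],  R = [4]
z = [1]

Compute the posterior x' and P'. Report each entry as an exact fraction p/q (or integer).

x̄ = F·x = [-5, -1]
P̄ = F·P·Fᵀ + Q = [15 -10; -10 18]
y = z − H·x̄ = [5]
S = H·P̄·Hᵀ + R = [57]
K = P̄·Hᵀ·S⁻¹ = [25/57; -28/57]
x' = x̄ + K·y = [-160/57, -197/57]
P' = (I − K·H)·P̄ = [230/57 130/57; 130/57 242/57]

x' = [-160/57, -197/57]
P' = [230/57 130/57; 130/57 242/57]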